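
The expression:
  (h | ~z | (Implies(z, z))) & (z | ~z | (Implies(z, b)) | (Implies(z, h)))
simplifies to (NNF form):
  True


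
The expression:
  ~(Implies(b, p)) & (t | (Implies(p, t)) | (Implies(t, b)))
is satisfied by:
  {b: True, p: False}


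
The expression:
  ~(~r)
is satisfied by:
  {r: True}


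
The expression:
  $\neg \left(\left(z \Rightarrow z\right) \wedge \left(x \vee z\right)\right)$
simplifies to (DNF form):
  $\neg x \wedge \neg z$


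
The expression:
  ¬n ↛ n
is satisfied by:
  {n: False}


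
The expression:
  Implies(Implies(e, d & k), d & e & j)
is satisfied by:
  {e: True, j: True, k: False, d: False}
  {e: True, j: False, k: False, d: False}
  {e: True, d: True, j: True, k: False}
  {e: True, d: True, j: False, k: False}
  {e: True, k: True, j: True, d: False}
  {e: True, k: True, j: False, d: False}
  {e: True, k: True, d: True, j: True}


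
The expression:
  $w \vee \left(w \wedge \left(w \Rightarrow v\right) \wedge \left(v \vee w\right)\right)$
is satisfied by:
  {w: True}


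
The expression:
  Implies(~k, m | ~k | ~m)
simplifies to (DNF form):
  True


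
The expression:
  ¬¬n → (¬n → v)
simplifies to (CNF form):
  True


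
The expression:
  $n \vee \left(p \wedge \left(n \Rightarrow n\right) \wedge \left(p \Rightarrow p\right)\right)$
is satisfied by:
  {n: True, p: True}
  {n: True, p: False}
  {p: True, n: False}


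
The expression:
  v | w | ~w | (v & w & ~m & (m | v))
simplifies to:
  True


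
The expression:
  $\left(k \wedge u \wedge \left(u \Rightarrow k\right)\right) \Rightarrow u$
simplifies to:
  $\text{True}$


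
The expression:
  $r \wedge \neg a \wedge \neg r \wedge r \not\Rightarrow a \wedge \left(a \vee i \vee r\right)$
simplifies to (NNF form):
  $\text{False}$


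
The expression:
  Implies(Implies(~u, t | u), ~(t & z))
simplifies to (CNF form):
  ~t | ~z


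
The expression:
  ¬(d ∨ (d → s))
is never true.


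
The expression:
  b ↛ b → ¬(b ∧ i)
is always true.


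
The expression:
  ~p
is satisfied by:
  {p: False}


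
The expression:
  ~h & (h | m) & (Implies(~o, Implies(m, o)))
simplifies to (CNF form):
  m & o & ~h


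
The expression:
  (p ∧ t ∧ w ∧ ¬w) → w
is always true.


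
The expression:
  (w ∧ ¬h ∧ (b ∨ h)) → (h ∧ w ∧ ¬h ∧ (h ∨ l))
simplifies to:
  h ∨ ¬b ∨ ¬w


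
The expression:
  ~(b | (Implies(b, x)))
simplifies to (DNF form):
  False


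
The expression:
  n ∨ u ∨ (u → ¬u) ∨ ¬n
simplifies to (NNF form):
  True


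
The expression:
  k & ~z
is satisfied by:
  {k: True, z: False}


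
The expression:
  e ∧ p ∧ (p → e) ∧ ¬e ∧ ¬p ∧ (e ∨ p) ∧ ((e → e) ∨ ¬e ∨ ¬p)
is never true.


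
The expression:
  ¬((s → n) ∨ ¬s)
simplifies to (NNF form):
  s ∧ ¬n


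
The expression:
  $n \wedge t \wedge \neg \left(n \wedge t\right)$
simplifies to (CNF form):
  $\text{False}$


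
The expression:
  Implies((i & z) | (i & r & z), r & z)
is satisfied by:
  {r: True, z: False, i: False}
  {z: False, i: False, r: False}
  {r: True, i: True, z: False}
  {i: True, z: False, r: False}
  {r: True, z: True, i: False}
  {z: True, r: False, i: False}
  {r: True, i: True, z: True}


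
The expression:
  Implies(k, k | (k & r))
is always true.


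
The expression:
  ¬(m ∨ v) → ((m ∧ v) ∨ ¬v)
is always true.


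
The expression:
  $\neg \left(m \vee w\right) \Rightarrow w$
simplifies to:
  $m \vee w$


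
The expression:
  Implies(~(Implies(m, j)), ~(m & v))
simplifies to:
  j | ~m | ~v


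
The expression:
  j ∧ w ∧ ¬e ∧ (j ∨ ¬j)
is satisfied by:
  {j: True, w: True, e: False}


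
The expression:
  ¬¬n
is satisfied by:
  {n: True}


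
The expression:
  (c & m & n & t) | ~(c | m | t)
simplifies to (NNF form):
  (c | ~t) & (m | ~c) & (n | ~t) & (t | ~m)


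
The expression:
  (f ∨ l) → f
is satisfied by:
  {f: True, l: False}
  {l: False, f: False}
  {l: True, f: True}


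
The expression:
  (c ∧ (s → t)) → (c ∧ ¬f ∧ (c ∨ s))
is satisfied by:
  {s: True, t: False, c: False, f: False}
  {s: False, t: False, c: False, f: False}
  {s: True, t: True, c: False, f: False}
  {t: True, s: False, c: False, f: False}
  {f: True, s: True, t: False, c: False}
  {f: True, s: False, t: False, c: False}
  {f: True, s: True, t: True, c: False}
  {f: True, t: True, s: False, c: False}
  {c: True, s: True, f: False, t: False}
  {c: True, f: False, t: False, s: False}
  {s: True, c: True, t: True, f: False}
  {c: True, t: True, f: False, s: False}
  {s: True, c: True, f: True, t: False}


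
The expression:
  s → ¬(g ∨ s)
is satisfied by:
  {s: False}


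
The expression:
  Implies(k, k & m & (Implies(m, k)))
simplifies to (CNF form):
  m | ~k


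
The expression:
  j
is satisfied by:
  {j: True}


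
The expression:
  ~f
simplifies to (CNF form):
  ~f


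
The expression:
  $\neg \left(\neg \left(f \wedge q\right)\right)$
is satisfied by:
  {f: True, q: True}


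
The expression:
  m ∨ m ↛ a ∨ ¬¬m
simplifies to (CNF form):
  m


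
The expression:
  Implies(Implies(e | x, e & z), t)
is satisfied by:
  {t: True, x: True, z: False, e: False}
  {t: True, z: False, x: False, e: False}
  {t: True, e: True, x: True, z: False}
  {t: True, e: True, z: False, x: False}
  {t: True, x: True, z: True, e: False}
  {t: True, z: True, x: False, e: False}
  {t: True, e: True, z: True, x: True}
  {t: True, e: True, z: True, x: False}
  {x: True, e: False, z: False, t: False}
  {x: True, e: True, z: False, t: False}
  {e: True, z: False, x: False, t: False}
  {x: True, z: True, e: False, t: False}


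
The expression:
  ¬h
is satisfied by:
  {h: False}


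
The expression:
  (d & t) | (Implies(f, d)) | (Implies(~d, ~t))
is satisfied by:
  {d: True, t: False, f: False}
  {t: False, f: False, d: False}
  {f: True, d: True, t: False}
  {f: True, t: False, d: False}
  {d: True, t: True, f: False}
  {t: True, d: False, f: False}
  {f: True, t: True, d: True}


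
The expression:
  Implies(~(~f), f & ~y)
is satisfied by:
  {y: False, f: False}
  {f: True, y: False}
  {y: True, f: False}


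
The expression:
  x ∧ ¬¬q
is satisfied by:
  {x: True, q: True}


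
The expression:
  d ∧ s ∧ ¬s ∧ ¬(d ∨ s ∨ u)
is never true.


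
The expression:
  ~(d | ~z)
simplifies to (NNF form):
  z & ~d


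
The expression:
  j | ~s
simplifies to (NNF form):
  j | ~s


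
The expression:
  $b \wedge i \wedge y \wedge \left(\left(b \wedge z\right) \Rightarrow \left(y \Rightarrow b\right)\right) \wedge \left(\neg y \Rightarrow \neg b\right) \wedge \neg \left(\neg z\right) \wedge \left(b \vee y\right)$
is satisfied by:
  {z: True, b: True, y: True, i: True}


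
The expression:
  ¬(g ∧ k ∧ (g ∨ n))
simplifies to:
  ¬g ∨ ¬k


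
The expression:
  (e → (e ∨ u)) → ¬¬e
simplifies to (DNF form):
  e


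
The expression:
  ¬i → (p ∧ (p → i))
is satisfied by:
  {i: True}


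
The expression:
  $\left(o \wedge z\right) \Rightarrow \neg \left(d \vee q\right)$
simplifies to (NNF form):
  $\left(\neg d \wedge \neg q\right) \vee \neg o \vee \neg z$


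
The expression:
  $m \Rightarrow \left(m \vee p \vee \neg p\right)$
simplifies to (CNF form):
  $\text{True}$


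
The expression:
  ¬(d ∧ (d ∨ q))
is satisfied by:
  {d: False}


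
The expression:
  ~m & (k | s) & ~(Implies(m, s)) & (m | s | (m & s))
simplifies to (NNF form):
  False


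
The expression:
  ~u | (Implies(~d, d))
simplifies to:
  d | ~u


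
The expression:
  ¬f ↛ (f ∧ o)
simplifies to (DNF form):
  ¬f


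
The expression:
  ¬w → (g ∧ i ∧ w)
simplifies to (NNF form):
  w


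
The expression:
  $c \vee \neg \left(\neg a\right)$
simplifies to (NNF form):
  $a \vee c$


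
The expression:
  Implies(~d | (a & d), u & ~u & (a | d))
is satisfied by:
  {d: True, a: False}


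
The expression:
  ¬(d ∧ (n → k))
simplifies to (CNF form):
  (n ∨ ¬d) ∧ (¬d ∨ ¬k)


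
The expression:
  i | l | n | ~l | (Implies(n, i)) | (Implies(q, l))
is always true.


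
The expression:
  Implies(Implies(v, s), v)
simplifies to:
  v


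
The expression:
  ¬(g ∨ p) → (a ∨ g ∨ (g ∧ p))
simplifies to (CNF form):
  a ∨ g ∨ p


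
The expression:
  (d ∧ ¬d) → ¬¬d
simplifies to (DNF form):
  True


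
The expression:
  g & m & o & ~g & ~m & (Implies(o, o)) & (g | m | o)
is never true.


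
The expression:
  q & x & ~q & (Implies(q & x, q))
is never true.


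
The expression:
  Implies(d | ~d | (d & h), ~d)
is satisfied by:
  {d: False}


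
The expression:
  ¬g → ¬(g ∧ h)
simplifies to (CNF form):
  True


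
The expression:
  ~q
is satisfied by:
  {q: False}


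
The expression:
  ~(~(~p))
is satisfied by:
  {p: False}


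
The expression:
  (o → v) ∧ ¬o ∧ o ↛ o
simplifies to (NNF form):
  False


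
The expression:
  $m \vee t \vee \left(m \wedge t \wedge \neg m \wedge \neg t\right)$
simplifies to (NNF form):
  $m \vee t$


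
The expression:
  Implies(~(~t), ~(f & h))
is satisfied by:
  {h: False, t: False, f: False}
  {f: True, h: False, t: False}
  {t: True, h: False, f: False}
  {f: True, t: True, h: False}
  {h: True, f: False, t: False}
  {f: True, h: True, t: False}
  {t: True, h: True, f: False}


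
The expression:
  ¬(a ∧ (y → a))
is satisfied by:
  {a: False}


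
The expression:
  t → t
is always true.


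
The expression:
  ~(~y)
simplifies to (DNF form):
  y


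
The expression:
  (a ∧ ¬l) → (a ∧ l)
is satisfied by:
  {l: True, a: False}
  {a: False, l: False}
  {a: True, l: True}


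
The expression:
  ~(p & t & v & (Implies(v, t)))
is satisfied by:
  {p: False, v: False, t: False}
  {t: True, p: False, v: False}
  {v: True, p: False, t: False}
  {t: True, v: True, p: False}
  {p: True, t: False, v: False}
  {t: True, p: True, v: False}
  {v: True, p: True, t: False}


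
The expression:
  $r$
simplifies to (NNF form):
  $r$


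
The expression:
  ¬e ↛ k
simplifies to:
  k ∨ ¬e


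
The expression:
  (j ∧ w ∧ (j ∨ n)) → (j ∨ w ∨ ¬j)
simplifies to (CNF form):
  True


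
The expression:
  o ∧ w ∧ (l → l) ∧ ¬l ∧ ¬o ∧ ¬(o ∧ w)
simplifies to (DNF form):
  False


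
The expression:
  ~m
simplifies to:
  ~m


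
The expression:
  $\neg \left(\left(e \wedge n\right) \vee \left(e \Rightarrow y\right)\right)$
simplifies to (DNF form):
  $e \wedge \neg n \wedge \neg y$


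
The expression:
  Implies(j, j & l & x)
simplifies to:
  ~j | (l & x)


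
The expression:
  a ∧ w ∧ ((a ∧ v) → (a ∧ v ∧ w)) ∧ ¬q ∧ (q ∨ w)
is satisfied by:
  {a: True, w: True, q: False}


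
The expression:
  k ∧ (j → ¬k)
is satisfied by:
  {k: True, j: False}


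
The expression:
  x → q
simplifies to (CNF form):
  q ∨ ¬x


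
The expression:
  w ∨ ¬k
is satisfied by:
  {w: True, k: False}
  {k: False, w: False}
  {k: True, w: True}


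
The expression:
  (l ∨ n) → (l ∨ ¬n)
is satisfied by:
  {l: True, n: False}
  {n: False, l: False}
  {n: True, l: True}


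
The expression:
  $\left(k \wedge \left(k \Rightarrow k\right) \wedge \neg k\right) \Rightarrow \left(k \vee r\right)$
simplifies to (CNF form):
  $\text{True}$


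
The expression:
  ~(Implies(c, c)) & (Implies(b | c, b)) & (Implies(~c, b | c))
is never true.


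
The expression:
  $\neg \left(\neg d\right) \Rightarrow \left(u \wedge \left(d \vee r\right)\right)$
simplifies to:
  $u \vee \neg d$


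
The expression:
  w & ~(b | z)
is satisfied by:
  {w: True, z: False, b: False}


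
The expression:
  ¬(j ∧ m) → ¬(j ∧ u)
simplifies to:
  m ∨ ¬j ∨ ¬u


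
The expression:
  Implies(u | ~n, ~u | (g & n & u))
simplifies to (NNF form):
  ~u | (g & n)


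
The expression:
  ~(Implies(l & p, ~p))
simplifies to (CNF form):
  l & p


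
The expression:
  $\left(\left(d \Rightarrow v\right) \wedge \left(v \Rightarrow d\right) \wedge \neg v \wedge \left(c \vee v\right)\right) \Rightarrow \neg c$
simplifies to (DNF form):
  $d \vee v \vee \neg c$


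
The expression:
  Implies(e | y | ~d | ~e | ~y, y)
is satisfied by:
  {y: True}


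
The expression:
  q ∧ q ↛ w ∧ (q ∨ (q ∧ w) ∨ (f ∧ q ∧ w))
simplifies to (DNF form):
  q ∧ ¬w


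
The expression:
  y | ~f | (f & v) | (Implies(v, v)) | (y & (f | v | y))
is always true.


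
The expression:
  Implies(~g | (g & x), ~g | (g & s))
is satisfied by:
  {s: True, g: False, x: False}
  {g: False, x: False, s: False}
  {x: True, s: True, g: False}
  {x: True, g: False, s: False}
  {s: True, g: True, x: False}
  {g: True, s: False, x: False}
  {x: True, g: True, s: True}


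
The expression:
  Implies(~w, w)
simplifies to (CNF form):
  w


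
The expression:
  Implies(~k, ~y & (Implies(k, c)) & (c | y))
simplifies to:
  k | (c & ~y)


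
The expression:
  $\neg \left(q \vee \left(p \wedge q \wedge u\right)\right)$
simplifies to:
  $\neg q$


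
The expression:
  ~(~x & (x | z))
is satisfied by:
  {x: True, z: False}
  {z: False, x: False}
  {z: True, x: True}


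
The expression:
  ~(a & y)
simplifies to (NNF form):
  ~a | ~y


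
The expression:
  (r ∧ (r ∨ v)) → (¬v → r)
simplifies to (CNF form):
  True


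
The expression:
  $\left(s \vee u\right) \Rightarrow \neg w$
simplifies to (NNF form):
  $\left(\neg s \wedge \neg u\right) \vee \neg w$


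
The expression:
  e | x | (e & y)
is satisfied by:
  {x: True, e: True}
  {x: True, e: False}
  {e: True, x: False}


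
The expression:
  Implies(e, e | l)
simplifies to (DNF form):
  True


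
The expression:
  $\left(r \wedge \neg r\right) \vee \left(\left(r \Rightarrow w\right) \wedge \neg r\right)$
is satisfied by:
  {r: False}


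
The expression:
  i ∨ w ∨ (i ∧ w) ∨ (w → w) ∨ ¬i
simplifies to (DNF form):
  True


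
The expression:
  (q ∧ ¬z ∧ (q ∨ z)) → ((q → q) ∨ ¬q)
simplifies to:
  True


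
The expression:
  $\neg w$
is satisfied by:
  {w: False}


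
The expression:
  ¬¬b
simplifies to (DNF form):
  b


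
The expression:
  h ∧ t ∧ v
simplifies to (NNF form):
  h ∧ t ∧ v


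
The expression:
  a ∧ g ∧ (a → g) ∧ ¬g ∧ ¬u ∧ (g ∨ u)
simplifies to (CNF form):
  False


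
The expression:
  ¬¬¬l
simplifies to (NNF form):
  ¬l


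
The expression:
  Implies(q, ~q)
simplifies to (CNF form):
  ~q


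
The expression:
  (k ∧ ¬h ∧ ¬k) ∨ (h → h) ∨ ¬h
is always true.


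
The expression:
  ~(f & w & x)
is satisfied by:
  {w: False, x: False, f: False}
  {f: True, w: False, x: False}
  {x: True, w: False, f: False}
  {f: True, x: True, w: False}
  {w: True, f: False, x: False}
  {f: True, w: True, x: False}
  {x: True, w: True, f: False}


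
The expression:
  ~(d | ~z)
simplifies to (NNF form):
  z & ~d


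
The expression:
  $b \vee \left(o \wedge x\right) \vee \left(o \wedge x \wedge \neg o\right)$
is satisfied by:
  {b: True, o: True, x: True}
  {b: True, o: True, x: False}
  {b: True, x: True, o: False}
  {b: True, x: False, o: False}
  {o: True, x: True, b: False}


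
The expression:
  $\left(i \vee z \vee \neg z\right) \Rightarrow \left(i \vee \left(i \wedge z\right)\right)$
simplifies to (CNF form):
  $i$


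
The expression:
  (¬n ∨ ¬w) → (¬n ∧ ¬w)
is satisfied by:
  {w: False, n: False}
  {n: True, w: True}


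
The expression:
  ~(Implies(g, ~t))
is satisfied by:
  {t: True, g: True}


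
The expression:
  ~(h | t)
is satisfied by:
  {h: False, t: False}


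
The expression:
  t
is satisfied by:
  {t: True}


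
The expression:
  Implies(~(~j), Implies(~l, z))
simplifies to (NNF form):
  l | z | ~j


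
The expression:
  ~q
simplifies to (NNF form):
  ~q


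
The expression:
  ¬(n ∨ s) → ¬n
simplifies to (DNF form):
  True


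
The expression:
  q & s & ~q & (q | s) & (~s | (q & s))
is never true.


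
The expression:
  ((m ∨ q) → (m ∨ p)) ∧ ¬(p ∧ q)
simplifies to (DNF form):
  (m ∧ ¬p) ∨ ¬q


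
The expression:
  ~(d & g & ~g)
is always true.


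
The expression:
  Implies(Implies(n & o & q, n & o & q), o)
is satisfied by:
  {o: True}


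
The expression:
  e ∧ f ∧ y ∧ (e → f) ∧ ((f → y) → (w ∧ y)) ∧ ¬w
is never true.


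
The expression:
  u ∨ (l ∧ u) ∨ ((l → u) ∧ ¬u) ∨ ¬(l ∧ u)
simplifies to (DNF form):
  True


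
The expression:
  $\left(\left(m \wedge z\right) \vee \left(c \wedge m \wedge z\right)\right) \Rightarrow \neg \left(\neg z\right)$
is always true.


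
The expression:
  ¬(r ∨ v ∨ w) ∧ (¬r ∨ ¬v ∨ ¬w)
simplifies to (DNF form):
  ¬r ∧ ¬v ∧ ¬w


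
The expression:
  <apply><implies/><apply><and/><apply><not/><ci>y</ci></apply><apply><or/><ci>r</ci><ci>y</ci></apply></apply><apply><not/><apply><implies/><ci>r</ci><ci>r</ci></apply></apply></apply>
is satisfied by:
  {y: True, r: False}
  {r: False, y: False}
  {r: True, y: True}


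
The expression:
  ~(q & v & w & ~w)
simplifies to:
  True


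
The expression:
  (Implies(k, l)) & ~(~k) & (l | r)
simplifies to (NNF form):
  k & l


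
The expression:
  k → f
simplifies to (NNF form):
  f ∨ ¬k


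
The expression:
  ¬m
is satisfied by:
  {m: False}


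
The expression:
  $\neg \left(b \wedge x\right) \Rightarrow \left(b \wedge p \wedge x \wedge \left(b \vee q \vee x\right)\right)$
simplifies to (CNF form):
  $b \wedge x$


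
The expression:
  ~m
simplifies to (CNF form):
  ~m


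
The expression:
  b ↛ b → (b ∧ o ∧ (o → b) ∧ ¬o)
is always true.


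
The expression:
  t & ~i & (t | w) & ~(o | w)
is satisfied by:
  {t: True, i: False, w: False, o: False}


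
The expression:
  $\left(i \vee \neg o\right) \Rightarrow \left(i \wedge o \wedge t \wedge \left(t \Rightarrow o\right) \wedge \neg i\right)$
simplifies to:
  $o \wedge \neg i$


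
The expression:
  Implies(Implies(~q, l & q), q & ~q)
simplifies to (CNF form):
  ~q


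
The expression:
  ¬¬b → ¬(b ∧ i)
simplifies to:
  ¬b ∨ ¬i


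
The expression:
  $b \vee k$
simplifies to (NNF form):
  $b \vee k$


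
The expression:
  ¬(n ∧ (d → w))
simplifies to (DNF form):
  (d ∧ ¬w) ∨ ¬n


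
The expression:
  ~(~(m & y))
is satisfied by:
  {m: True, y: True}


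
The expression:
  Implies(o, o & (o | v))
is always true.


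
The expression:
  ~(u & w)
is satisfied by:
  {w: False, u: False}
  {u: True, w: False}
  {w: True, u: False}


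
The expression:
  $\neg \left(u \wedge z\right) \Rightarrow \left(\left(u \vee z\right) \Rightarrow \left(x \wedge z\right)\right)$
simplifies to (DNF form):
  $\left(u \wedge z\right) \vee \left(x \wedge \neg u\right) \vee \left(\neg u \wedge \neg z\right)$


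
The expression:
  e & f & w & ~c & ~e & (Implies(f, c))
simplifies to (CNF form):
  False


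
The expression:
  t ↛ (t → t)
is never true.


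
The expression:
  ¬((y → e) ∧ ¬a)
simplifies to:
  a ∨ (y ∧ ¬e)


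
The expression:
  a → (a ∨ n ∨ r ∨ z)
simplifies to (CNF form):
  True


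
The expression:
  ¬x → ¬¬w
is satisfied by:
  {x: True, w: True}
  {x: True, w: False}
  {w: True, x: False}


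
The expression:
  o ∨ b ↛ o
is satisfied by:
  {b: True, o: True}
  {b: True, o: False}
  {o: True, b: False}


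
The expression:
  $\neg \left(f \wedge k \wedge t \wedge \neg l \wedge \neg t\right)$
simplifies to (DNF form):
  $\text{True}$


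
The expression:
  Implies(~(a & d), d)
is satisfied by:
  {d: True}


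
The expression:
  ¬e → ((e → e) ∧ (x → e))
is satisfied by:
  {e: True, x: False}
  {x: False, e: False}
  {x: True, e: True}


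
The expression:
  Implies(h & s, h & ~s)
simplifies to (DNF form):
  ~h | ~s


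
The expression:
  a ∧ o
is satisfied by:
  {a: True, o: True}


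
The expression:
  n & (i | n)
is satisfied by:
  {n: True}


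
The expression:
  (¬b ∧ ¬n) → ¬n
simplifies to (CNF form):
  True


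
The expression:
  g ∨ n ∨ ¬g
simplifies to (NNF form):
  True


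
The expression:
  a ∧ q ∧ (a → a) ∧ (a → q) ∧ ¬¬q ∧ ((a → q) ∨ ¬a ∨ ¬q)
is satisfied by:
  {a: True, q: True}


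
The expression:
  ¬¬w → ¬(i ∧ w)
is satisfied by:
  {w: False, i: False}
  {i: True, w: False}
  {w: True, i: False}


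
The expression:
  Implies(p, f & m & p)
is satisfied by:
  {m: True, f: True, p: False}
  {m: True, f: False, p: False}
  {f: True, m: False, p: False}
  {m: False, f: False, p: False}
  {m: True, p: True, f: True}


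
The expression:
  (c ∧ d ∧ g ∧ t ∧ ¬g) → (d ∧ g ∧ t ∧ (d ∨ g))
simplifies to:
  True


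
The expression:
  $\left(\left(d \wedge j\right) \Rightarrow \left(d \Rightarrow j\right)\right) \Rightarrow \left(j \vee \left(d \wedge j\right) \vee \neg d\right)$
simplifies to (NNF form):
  $j \vee \neg d$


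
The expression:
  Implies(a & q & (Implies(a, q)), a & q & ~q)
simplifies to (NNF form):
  ~a | ~q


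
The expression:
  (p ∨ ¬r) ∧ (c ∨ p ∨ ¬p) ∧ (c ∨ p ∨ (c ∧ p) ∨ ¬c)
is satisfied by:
  {p: True, r: False}
  {r: False, p: False}
  {r: True, p: True}


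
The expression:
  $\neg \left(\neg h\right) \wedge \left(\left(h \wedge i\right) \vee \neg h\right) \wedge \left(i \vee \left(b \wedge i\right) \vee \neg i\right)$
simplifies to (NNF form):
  $h \wedge i$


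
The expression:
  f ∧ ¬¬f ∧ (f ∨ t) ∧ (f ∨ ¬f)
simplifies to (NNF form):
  f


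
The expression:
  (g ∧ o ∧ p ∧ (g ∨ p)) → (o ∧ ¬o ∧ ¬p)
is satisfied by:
  {p: False, o: False, g: False}
  {g: True, p: False, o: False}
  {o: True, p: False, g: False}
  {g: True, o: True, p: False}
  {p: True, g: False, o: False}
  {g: True, p: True, o: False}
  {o: True, p: True, g: False}


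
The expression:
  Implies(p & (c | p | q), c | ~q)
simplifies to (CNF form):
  c | ~p | ~q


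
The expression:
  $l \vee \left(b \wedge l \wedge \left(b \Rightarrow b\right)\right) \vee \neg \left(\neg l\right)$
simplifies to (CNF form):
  $l$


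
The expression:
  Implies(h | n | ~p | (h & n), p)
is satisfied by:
  {p: True}


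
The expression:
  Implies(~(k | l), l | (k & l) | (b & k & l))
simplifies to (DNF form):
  k | l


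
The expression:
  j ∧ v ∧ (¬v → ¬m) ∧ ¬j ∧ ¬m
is never true.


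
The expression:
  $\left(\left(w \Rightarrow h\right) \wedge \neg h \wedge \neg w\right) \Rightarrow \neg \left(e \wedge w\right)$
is always true.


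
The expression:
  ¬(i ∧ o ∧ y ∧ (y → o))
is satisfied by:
  {o: False, y: False, i: False}
  {i: True, o: False, y: False}
  {y: True, o: False, i: False}
  {i: True, y: True, o: False}
  {o: True, i: False, y: False}
  {i: True, o: True, y: False}
  {y: True, o: True, i: False}


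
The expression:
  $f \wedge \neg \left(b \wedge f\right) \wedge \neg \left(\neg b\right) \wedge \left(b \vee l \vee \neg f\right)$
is never true.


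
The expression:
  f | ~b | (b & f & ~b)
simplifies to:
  f | ~b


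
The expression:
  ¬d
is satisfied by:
  {d: False}


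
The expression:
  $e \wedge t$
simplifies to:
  $e \wedge t$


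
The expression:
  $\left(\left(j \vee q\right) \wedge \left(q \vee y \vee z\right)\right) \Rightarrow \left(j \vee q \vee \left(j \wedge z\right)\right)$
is always true.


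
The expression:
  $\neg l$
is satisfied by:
  {l: False}


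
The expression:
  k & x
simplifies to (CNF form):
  k & x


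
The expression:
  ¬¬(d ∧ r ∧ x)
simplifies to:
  d ∧ r ∧ x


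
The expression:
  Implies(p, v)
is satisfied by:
  {v: True, p: False}
  {p: False, v: False}
  {p: True, v: True}


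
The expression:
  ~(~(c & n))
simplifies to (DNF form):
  c & n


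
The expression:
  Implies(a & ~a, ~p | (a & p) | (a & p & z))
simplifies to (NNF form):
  True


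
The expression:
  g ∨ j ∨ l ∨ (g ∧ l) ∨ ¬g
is always true.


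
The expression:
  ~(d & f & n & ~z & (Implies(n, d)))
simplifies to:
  z | ~d | ~f | ~n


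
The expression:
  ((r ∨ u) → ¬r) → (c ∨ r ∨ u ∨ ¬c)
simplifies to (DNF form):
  True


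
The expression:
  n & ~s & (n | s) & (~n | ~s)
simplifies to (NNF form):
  n & ~s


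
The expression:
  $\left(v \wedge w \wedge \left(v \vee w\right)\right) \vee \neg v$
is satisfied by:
  {w: True, v: False}
  {v: False, w: False}
  {v: True, w: True}


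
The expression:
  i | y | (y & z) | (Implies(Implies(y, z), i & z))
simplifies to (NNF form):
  i | y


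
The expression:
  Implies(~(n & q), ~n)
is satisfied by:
  {q: True, n: False}
  {n: False, q: False}
  {n: True, q: True}


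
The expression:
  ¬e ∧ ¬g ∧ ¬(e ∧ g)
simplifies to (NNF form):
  ¬e ∧ ¬g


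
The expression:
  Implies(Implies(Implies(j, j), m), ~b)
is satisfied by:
  {m: False, b: False}
  {b: True, m: False}
  {m: True, b: False}


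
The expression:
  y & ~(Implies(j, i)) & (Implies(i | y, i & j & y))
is never true.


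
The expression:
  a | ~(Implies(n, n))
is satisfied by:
  {a: True}


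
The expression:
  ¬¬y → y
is always true.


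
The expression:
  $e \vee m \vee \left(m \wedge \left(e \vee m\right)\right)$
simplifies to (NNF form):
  $e \vee m$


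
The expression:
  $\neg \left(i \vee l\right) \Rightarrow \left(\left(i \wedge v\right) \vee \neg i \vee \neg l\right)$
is always true.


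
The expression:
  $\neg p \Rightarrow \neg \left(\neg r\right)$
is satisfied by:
  {r: True, p: True}
  {r: True, p: False}
  {p: True, r: False}


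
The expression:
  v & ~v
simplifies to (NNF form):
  False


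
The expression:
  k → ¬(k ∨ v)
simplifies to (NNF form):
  ¬k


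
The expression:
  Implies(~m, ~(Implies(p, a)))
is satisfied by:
  {m: True, p: True, a: False}
  {m: True, p: False, a: False}
  {a: True, m: True, p: True}
  {a: True, m: True, p: False}
  {p: True, a: False, m: False}


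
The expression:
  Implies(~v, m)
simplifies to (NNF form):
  m | v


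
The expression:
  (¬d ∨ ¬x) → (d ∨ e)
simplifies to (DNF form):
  d ∨ e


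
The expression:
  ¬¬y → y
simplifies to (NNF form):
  True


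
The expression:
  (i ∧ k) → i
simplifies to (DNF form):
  True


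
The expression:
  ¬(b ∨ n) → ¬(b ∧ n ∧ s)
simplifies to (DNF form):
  True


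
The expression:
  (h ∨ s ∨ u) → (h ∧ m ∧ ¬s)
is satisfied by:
  {m: True, u: False, s: False, h: False}
  {m: False, u: False, s: False, h: False}
  {h: True, m: True, u: False, s: False}
  {u: True, h: True, m: True, s: False}


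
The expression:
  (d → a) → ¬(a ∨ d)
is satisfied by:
  {a: False}


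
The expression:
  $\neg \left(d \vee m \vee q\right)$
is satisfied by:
  {q: False, d: False, m: False}


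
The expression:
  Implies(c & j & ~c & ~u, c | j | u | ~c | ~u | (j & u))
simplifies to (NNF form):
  True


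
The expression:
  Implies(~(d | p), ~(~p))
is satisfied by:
  {d: True, p: True}
  {d: True, p: False}
  {p: True, d: False}


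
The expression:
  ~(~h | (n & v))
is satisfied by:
  {h: True, v: False, n: False}
  {h: True, n: True, v: False}
  {h: True, v: True, n: False}


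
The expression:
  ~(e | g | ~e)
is never true.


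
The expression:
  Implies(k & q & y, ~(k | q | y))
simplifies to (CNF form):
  ~k | ~q | ~y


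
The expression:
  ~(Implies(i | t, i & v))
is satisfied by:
  {t: True, i: False, v: False}
  {t: True, v: True, i: False}
  {t: True, i: True, v: False}
  {i: True, v: False, t: False}


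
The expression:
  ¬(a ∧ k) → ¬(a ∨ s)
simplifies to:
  (a ∧ k) ∨ (¬a ∧ ¬s)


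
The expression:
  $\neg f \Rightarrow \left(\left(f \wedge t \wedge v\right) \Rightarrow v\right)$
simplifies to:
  $\text{True}$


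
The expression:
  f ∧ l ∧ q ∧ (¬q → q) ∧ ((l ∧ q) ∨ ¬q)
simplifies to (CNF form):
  f ∧ l ∧ q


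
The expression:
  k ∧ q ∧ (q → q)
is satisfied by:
  {q: True, k: True}


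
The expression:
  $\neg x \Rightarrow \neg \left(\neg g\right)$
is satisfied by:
  {x: True, g: True}
  {x: True, g: False}
  {g: True, x: False}


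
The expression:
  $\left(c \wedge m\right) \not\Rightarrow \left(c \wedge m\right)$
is never true.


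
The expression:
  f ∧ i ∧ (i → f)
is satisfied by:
  {i: True, f: True}


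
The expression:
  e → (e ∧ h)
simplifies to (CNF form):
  h ∨ ¬e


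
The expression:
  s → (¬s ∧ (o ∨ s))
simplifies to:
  ¬s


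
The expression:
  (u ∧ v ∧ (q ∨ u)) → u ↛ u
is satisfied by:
  {u: False, v: False}
  {v: True, u: False}
  {u: True, v: False}


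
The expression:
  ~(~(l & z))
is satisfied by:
  {z: True, l: True}


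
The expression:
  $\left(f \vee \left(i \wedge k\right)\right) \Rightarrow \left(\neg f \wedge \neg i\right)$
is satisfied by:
  {f: False, k: False, i: False}
  {i: True, f: False, k: False}
  {k: True, f: False, i: False}


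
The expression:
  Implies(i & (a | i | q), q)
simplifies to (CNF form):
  q | ~i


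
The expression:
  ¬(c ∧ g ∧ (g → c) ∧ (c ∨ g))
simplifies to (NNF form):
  ¬c ∨ ¬g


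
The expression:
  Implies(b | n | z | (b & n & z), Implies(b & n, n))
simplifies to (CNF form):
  True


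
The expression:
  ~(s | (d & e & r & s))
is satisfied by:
  {s: False}


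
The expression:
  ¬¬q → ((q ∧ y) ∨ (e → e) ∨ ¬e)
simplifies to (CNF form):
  True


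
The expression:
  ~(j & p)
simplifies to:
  ~j | ~p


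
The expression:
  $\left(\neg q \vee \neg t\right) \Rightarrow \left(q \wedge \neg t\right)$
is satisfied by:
  {q: True}


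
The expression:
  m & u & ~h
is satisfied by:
  {m: True, u: True, h: False}


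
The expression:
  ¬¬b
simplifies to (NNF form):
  b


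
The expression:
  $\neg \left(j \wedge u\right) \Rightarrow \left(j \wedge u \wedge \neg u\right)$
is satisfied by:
  {j: True, u: True}


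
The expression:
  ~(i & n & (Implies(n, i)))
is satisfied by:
  {n: False, i: False}
  {i: True, n: False}
  {n: True, i: False}


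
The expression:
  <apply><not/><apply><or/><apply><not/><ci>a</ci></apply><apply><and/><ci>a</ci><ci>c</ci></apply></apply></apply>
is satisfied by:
  {a: True, c: False}


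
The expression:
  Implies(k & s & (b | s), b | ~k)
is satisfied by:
  {b: True, s: False, k: False}
  {s: False, k: False, b: False}
  {b: True, k: True, s: False}
  {k: True, s: False, b: False}
  {b: True, s: True, k: False}
  {s: True, b: False, k: False}
  {b: True, k: True, s: True}


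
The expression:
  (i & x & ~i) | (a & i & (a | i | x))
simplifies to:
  a & i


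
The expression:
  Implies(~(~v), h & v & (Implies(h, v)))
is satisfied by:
  {h: True, v: False}
  {v: False, h: False}
  {v: True, h: True}


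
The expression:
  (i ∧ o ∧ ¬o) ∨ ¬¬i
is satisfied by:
  {i: True}


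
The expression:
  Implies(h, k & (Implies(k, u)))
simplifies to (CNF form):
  (k | ~h) & (u | ~h)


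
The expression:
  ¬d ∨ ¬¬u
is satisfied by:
  {u: True, d: False}
  {d: False, u: False}
  {d: True, u: True}


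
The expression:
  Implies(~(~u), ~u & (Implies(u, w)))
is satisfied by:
  {u: False}


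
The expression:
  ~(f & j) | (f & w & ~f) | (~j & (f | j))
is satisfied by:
  {j: False, f: False}
  {f: True, j: False}
  {j: True, f: False}


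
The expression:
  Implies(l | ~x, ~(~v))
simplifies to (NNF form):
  v | (x & ~l)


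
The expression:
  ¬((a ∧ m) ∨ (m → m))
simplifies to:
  False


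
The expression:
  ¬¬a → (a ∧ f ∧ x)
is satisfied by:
  {x: True, f: True, a: False}
  {x: True, f: False, a: False}
  {f: True, x: False, a: False}
  {x: False, f: False, a: False}
  {x: True, a: True, f: True}


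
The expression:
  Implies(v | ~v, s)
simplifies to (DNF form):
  s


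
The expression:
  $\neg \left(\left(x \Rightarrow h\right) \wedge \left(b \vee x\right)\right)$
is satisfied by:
  {h: False, b: False, x: False}
  {x: True, h: False, b: False}
  {x: True, b: True, h: False}
  {h: True, x: False, b: False}


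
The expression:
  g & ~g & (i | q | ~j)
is never true.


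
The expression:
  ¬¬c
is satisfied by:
  {c: True}


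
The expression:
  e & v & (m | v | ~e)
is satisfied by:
  {e: True, v: True}


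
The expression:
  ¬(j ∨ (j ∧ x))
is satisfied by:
  {j: False}


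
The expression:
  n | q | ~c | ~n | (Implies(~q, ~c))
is always true.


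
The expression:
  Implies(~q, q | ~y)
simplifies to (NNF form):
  q | ~y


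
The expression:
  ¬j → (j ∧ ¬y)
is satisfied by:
  {j: True}


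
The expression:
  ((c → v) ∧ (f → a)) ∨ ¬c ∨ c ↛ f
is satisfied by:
  {v: True, a: True, c: False, f: False}
  {v: True, a: False, c: False, f: False}
  {a: True, v: False, c: False, f: False}
  {v: False, a: False, c: False, f: False}
  {f: True, v: True, a: True, c: False}
  {f: True, v: True, a: False, c: False}
  {f: True, a: True, v: False, c: False}
  {f: True, a: False, v: False, c: False}
  {v: True, c: True, a: True, f: False}
  {v: True, c: True, a: False, f: False}
  {c: True, a: True, v: False, f: False}
  {c: True, v: False, a: False, f: False}
  {f: True, v: True, c: True, a: True}


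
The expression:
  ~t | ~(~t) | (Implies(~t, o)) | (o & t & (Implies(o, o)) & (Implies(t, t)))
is always true.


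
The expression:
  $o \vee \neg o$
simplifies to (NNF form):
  $\text{True}$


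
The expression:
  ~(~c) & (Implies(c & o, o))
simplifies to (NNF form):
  c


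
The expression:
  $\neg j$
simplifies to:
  $\neg j$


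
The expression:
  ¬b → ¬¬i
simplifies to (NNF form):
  b ∨ i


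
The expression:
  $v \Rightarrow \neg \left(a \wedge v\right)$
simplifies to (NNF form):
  $\neg a \vee \neg v$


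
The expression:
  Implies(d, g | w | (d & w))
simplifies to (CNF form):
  g | w | ~d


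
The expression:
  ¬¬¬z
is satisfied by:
  {z: False}


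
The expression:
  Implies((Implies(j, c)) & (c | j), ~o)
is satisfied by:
  {c: False, o: False}
  {o: True, c: False}
  {c: True, o: False}


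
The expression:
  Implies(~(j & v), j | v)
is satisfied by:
  {v: True, j: True}
  {v: True, j: False}
  {j: True, v: False}


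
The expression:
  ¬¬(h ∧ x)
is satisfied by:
  {h: True, x: True}


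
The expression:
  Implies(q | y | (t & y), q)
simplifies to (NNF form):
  q | ~y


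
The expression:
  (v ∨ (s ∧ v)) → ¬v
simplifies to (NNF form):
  ¬v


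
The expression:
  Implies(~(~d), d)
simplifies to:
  True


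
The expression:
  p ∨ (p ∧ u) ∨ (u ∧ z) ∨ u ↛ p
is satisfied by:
  {u: True, p: True}
  {u: True, p: False}
  {p: True, u: False}


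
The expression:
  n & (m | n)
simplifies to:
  n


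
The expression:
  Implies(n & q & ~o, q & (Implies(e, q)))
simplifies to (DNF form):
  True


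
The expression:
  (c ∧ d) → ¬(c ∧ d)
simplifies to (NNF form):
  ¬c ∨ ¬d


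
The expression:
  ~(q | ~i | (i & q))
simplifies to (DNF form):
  i & ~q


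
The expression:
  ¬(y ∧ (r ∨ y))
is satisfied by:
  {y: False}


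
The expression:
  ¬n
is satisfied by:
  {n: False}


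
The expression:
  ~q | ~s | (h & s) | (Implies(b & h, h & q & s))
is always true.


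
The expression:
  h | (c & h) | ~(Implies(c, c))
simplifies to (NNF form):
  h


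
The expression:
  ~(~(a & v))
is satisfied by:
  {a: True, v: True}


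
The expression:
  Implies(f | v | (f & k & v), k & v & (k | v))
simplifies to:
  (k & v) | (~f & ~v)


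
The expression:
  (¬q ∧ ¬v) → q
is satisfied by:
  {q: True, v: True}
  {q: True, v: False}
  {v: True, q: False}


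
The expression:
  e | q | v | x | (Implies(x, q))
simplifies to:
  True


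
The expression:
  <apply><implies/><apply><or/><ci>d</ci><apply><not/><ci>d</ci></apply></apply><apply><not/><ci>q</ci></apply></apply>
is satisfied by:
  {q: False}


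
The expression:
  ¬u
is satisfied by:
  {u: False}


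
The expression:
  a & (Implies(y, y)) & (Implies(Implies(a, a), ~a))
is never true.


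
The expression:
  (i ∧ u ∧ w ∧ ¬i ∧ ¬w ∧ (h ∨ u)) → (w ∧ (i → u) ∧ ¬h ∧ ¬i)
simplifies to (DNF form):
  True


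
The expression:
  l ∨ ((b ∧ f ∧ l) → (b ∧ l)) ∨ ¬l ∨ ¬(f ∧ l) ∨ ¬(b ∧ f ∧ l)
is always true.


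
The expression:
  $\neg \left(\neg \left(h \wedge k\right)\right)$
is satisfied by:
  {h: True, k: True}


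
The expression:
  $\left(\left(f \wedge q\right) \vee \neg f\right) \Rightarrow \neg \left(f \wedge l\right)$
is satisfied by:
  {l: False, q: False, f: False}
  {f: True, l: False, q: False}
  {q: True, l: False, f: False}
  {f: True, q: True, l: False}
  {l: True, f: False, q: False}
  {f: True, l: True, q: False}
  {q: True, l: True, f: False}


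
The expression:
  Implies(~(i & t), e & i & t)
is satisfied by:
  {t: True, i: True}


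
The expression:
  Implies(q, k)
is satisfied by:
  {k: True, q: False}
  {q: False, k: False}
  {q: True, k: True}


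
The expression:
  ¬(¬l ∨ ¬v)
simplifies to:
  l ∧ v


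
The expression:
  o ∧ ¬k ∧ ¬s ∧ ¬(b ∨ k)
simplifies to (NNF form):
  o ∧ ¬b ∧ ¬k ∧ ¬s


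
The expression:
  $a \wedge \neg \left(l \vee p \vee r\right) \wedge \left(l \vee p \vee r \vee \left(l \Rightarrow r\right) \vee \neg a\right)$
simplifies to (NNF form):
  $a \wedge \neg l \wedge \neg p \wedge \neg r$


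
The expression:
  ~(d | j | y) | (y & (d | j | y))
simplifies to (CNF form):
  (y | ~d) & (y | ~j)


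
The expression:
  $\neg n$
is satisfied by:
  {n: False}


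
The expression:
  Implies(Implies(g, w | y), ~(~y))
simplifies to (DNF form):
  y | (g & ~w)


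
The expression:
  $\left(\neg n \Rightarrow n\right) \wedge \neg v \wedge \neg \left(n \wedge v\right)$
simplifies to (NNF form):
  $n \wedge \neg v$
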